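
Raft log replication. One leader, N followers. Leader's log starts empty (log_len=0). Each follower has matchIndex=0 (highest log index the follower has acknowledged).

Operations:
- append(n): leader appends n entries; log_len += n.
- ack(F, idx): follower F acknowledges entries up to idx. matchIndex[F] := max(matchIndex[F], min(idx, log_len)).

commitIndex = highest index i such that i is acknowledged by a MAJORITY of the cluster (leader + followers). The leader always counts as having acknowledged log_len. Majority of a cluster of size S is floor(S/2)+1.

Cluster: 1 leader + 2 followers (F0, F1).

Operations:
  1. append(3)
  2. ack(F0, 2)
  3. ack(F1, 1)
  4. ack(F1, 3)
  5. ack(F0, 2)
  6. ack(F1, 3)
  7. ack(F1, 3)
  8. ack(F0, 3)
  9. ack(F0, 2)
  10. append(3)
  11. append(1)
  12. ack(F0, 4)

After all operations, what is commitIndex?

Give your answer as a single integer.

Op 1: append 3 -> log_len=3
Op 2: F0 acks idx 2 -> match: F0=2 F1=0; commitIndex=2
Op 3: F1 acks idx 1 -> match: F0=2 F1=1; commitIndex=2
Op 4: F1 acks idx 3 -> match: F0=2 F1=3; commitIndex=3
Op 5: F0 acks idx 2 -> match: F0=2 F1=3; commitIndex=3
Op 6: F1 acks idx 3 -> match: F0=2 F1=3; commitIndex=3
Op 7: F1 acks idx 3 -> match: F0=2 F1=3; commitIndex=3
Op 8: F0 acks idx 3 -> match: F0=3 F1=3; commitIndex=3
Op 9: F0 acks idx 2 -> match: F0=3 F1=3; commitIndex=3
Op 10: append 3 -> log_len=6
Op 11: append 1 -> log_len=7
Op 12: F0 acks idx 4 -> match: F0=4 F1=3; commitIndex=4

Answer: 4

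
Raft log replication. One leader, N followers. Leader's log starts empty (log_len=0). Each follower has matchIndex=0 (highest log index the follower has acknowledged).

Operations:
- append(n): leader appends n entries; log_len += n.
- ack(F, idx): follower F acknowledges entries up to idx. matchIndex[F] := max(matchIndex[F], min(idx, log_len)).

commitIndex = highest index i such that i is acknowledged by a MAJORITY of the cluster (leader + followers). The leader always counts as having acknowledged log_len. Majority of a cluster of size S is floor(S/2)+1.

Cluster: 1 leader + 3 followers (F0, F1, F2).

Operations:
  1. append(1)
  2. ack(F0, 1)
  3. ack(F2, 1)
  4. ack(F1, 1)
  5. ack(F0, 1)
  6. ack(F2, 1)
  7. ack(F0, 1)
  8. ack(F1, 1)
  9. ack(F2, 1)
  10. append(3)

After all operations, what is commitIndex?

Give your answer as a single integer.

Answer: 1

Derivation:
Op 1: append 1 -> log_len=1
Op 2: F0 acks idx 1 -> match: F0=1 F1=0 F2=0; commitIndex=0
Op 3: F2 acks idx 1 -> match: F0=1 F1=0 F2=1; commitIndex=1
Op 4: F1 acks idx 1 -> match: F0=1 F1=1 F2=1; commitIndex=1
Op 5: F0 acks idx 1 -> match: F0=1 F1=1 F2=1; commitIndex=1
Op 6: F2 acks idx 1 -> match: F0=1 F1=1 F2=1; commitIndex=1
Op 7: F0 acks idx 1 -> match: F0=1 F1=1 F2=1; commitIndex=1
Op 8: F1 acks idx 1 -> match: F0=1 F1=1 F2=1; commitIndex=1
Op 9: F2 acks idx 1 -> match: F0=1 F1=1 F2=1; commitIndex=1
Op 10: append 3 -> log_len=4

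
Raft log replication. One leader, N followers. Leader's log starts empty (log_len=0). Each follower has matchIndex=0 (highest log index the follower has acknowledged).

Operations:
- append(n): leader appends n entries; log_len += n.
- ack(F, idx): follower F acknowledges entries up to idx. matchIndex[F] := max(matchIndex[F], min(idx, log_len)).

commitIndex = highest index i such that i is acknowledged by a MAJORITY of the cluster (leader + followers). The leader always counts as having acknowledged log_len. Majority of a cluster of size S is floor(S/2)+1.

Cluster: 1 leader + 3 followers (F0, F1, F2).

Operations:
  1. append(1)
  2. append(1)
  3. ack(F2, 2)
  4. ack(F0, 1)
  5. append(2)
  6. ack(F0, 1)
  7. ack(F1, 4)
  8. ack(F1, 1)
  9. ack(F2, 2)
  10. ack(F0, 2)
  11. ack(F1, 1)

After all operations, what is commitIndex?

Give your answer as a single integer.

Answer: 2

Derivation:
Op 1: append 1 -> log_len=1
Op 2: append 1 -> log_len=2
Op 3: F2 acks idx 2 -> match: F0=0 F1=0 F2=2; commitIndex=0
Op 4: F0 acks idx 1 -> match: F0=1 F1=0 F2=2; commitIndex=1
Op 5: append 2 -> log_len=4
Op 6: F0 acks idx 1 -> match: F0=1 F1=0 F2=2; commitIndex=1
Op 7: F1 acks idx 4 -> match: F0=1 F1=4 F2=2; commitIndex=2
Op 8: F1 acks idx 1 -> match: F0=1 F1=4 F2=2; commitIndex=2
Op 9: F2 acks idx 2 -> match: F0=1 F1=4 F2=2; commitIndex=2
Op 10: F0 acks idx 2 -> match: F0=2 F1=4 F2=2; commitIndex=2
Op 11: F1 acks idx 1 -> match: F0=2 F1=4 F2=2; commitIndex=2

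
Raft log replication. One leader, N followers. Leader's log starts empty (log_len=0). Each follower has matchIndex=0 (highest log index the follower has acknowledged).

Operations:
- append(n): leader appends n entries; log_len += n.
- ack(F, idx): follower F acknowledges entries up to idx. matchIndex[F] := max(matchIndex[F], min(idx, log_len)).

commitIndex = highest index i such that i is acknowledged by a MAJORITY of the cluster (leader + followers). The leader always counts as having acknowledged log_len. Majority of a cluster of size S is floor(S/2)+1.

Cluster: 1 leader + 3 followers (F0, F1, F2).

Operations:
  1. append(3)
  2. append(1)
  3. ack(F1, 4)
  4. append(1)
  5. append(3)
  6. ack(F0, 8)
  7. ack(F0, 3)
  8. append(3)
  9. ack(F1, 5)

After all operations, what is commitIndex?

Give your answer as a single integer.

Answer: 5

Derivation:
Op 1: append 3 -> log_len=3
Op 2: append 1 -> log_len=4
Op 3: F1 acks idx 4 -> match: F0=0 F1=4 F2=0; commitIndex=0
Op 4: append 1 -> log_len=5
Op 5: append 3 -> log_len=8
Op 6: F0 acks idx 8 -> match: F0=8 F1=4 F2=0; commitIndex=4
Op 7: F0 acks idx 3 -> match: F0=8 F1=4 F2=0; commitIndex=4
Op 8: append 3 -> log_len=11
Op 9: F1 acks idx 5 -> match: F0=8 F1=5 F2=0; commitIndex=5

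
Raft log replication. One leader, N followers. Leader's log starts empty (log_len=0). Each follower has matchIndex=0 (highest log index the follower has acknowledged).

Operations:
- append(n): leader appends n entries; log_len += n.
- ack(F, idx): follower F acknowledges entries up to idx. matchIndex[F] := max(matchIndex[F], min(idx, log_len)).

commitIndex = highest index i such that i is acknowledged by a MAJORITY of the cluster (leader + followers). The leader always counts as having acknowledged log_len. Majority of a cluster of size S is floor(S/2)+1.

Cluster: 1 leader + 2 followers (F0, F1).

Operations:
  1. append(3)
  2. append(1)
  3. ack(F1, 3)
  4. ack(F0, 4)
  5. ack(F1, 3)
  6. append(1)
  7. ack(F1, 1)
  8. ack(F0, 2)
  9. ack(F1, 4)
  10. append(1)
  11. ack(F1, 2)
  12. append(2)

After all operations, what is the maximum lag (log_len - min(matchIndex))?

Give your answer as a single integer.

Answer: 4

Derivation:
Op 1: append 3 -> log_len=3
Op 2: append 1 -> log_len=4
Op 3: F1 acks idx 3 -> match: F0=0 F1=3; commitIndex=3
Op 4: F0 acks idx 4 -> match: F0=4 F1=3; commitIndex=4
Op 5: F1 acks idx 3 -> match: F0=4 F1=3; commitIndex=4
Op 6: append 1 -> log_len=5
Op 7: F1 acks idx 1 -> match: F0=4 F1=3; commitIndex=4
Op 8: F0 acks idx 2 -> match: F0=4 F1=3; commitIndex=4
Op 9: F1 acks idx 4 -> match: F0=4 F1=4; commitIndex=4
Op 10: append 1 -> log_len=6
Op 11: F1 acks idx 2 -> match: F0=4 F1=4; commitIndex=4
Op 12: append 2 -> log_len=8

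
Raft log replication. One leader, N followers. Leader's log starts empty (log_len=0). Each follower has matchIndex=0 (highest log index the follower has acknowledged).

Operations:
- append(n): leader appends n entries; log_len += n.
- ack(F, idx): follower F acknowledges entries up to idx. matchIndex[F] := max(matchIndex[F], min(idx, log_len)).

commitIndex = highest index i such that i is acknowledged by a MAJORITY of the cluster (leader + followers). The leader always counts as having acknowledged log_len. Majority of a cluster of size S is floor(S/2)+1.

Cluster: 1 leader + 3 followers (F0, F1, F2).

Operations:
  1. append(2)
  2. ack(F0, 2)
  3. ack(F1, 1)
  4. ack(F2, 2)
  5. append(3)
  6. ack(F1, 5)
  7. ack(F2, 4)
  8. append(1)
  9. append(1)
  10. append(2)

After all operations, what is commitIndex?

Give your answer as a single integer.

Op 1: append 2 -> log_len=2
Op 2: F0 acks idx 2 -> match: F0=2 F1=0 F2=0; commitIndex=0
Op 3: F1 acks idx 1 -> match: F0=2 F1=1 F2=0; commitIndex=1
Op 4: F2 acks idx 2 -> match: F0=2 F1=1 F2=2; commitIndex=2
Op 5: append 3 -> log_len=5
Op 6: F1 acks idx 5 -> match: F0=2 F1=5 F2=2; commitIndex=2
Op 7: F2 acks idx 4 -> match: F0=2 F1=5 F2=4; commitIndex=4
Op 8: append 1 -> log_len=6
Op 9: append 1 -> log_len=7
Op 10: append 2 -> log_len=9

Answer: 4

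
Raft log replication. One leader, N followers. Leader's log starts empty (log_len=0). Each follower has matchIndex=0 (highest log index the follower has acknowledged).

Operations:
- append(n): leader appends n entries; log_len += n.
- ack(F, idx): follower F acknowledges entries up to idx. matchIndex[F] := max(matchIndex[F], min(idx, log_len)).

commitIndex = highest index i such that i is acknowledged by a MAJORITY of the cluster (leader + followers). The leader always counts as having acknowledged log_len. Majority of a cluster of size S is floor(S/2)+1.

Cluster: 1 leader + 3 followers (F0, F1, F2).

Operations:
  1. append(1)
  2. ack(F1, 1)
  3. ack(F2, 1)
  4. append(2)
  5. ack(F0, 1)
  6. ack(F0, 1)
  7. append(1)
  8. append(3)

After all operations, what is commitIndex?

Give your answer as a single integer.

Answer: 1

Derivation:
Op 1: append 1 -> log_len=1
Op 2: F1 acks idx 1 -> match: F0=0 F1=1 F2=0; commitIndex=0
Op 3: F2 acks idx 1 -> match: F0=0 F1=1 F2=1; commitIndex=1
Op 4: append 2 -> log_len=3
Op 5: F0 acks idx 1 -> match: F0=1 F1=1 F2=1; commitIndex=1
Op 6: F0 acks idx 1 -> match: F0=1 F1=1 F2=1; commitIndex=1
Op 7: append 1 -> log_len=4
Op 8: append 3 -> log_len=7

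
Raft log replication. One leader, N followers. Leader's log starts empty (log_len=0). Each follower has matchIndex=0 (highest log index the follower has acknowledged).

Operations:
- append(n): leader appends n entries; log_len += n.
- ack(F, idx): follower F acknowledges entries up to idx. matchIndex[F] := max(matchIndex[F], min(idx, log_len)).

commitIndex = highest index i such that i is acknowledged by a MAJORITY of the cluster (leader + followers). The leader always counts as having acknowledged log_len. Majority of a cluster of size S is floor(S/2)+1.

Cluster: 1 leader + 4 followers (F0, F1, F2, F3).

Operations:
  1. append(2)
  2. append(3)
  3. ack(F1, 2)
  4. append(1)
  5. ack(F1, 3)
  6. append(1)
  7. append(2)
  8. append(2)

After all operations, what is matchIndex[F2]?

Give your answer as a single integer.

Answer: 0

Derivation:
Op 1: append 2 -> log_len=2
Op 2: append 3 -> log_len=5
Op 3: F1 acks idx 2 -> match: F0=0 F1=2 F2=0 F3=0; commitIndex=0
Op 4: append 1 -> log_len=6
Op 5: F1 acks idx 3 -> match: F0=0 F1=3 F2=0 F3=0; commitIndex=0
Op 6: append 1 -> log_len=7
Op 7: append 2 -> log_len=9
Op 8: append 2 -> log_len=11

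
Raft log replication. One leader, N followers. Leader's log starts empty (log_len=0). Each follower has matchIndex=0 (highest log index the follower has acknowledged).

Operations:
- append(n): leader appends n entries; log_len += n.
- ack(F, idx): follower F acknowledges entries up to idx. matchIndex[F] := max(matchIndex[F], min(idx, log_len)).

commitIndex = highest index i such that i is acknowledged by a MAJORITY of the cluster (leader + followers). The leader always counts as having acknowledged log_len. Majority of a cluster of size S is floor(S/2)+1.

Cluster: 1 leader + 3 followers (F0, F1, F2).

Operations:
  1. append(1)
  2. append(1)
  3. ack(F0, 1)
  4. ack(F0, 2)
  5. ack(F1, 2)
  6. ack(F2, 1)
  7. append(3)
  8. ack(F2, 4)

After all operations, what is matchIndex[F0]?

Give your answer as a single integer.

Op 1: append 1 -> log_len=1
Op 2: append 1 -> log_len=2
Op 3: F0 acks idx 1 -> match: F0=1 F1=0 F2=0; commitIndex=0
Op 4: F0 acks idx 2 -> match: F0=2 F1=0 F2=0; commitIndex=0
Op 5: F1 acks idx 2 -> match: F0=2 F1=2 F2=0; commitIndex=2
Op 6: F2 acks idx 1 -> match: F0=2 F1=2 F2=1; commitIndex=2
Op 7: append 3 -> log_len=5
Op 8: F2 acks idx 4 -> match: F0=2 F1=2 F2=4; commitIndex=2

Answer: 2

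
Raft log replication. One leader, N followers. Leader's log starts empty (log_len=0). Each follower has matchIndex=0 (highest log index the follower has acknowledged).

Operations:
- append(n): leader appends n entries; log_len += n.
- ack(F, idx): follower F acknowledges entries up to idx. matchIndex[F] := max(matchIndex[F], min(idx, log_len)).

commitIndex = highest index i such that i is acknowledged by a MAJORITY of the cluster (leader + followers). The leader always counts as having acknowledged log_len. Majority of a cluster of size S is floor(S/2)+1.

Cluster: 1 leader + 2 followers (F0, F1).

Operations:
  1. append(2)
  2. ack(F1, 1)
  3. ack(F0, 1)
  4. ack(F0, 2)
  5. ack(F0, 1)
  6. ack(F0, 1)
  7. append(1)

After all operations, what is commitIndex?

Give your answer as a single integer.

Op 1: append 2 -> log_len=2
Op 2: F1 acks idx 1 -> match: F0=0 F1=1; commitIndex=1
Op 3: F0 acks idx 1 -> match: F0=1 F1=1; commitIndex=1
Op 4: F0 acks idx 2 -> match: F0=2 F1=1; commitIndex=2
Op 5: F0 acks idx 1 -> match: F0=2 F1=1; commitIndex=2
Op 6: F0 acks idx 1 -> match: F0=2 F1=1; commitIndex=2
Op 7: append 1 -> log_len=3

Answer: 2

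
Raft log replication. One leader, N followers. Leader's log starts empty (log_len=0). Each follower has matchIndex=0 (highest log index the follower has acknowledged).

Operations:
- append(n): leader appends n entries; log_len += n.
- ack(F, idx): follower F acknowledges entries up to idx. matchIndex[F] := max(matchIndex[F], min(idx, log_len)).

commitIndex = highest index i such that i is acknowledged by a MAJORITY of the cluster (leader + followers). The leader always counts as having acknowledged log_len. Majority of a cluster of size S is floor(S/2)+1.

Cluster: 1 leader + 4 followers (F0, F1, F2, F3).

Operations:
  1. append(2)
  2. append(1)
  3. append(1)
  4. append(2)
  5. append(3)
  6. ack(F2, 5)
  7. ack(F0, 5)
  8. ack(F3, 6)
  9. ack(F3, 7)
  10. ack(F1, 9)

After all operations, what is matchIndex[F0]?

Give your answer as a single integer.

Answer: 5

Derivation:
Op 1: append 2 -> log_len=2
Op 2: append 1 -> log_len=3
Op 3: append 1 -> log_len=4
Op 4: append 2 -> log_len=6
Op 5: append 3 -> log_len=9
Op 6: F2 acks idx 5 -> match: F0=0 F1=0 F2=5 F3=0; commitIndex=0
Op 7: F0 acks idx 5 -> match: F0=5 F1=0 F2=5 F3=0; commitIndex=5
Op 8: F3 acks idx 6 -> match: F0=5 F1=0 F2=5 F3=6; commitIndex=5
Op 9: F3 acks idx 7 -> match: F0=5 F1=0 F2=5 F3=7; commitIndex=5
Op 10: F1 acks idx 9 -> match: F0=5 F1=9 F2=5 F3=7; commitIndex=7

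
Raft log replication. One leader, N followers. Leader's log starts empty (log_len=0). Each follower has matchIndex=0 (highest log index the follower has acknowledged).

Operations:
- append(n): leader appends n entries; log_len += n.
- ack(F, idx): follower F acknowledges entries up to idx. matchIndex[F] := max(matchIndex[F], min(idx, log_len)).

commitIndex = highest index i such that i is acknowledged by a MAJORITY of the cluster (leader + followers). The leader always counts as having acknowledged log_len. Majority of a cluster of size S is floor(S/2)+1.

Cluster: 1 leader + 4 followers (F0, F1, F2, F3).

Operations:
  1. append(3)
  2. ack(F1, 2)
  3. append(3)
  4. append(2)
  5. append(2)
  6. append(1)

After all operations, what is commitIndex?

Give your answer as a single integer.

Op 1: append 3 -> log_len=3
Op 2: F1 acks idx 2 -> match: F0=0 F1=2 F2=0 F3=0; commitIndex=0
Op 3: append 3 -> log_len=6
Op 4: append 2 -> log_len=8
Op 5: append 2 -> log_len=10
Op 6: append 1 -> log_len=11

Answer: 0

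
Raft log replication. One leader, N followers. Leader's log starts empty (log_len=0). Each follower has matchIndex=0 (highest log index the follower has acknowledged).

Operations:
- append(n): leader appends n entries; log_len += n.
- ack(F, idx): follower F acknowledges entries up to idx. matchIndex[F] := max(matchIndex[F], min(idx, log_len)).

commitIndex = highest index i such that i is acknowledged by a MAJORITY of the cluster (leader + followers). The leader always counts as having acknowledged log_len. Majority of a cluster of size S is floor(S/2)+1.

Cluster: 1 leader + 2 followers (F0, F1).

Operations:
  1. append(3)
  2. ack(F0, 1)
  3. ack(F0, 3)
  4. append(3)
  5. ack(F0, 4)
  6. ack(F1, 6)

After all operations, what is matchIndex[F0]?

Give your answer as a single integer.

Answer: 4

Derivation:
Op 1: append 3 -> log_len=3
Op 2: F0 acks idx 1 -> match: F0=1 F1=0; commitIndex=1
Op 3: F0 acks idx 3 -> match: F0=3 F1=0; commitIndex=3
Op 4: append 3 -> log_len=6
Op 5: F0 acks idx 4 -> match: F0=4 F1=0; commitIndex=4
Op 6: F1 acks idx 6 -> match: F0=4 F1=6; commitIndex=6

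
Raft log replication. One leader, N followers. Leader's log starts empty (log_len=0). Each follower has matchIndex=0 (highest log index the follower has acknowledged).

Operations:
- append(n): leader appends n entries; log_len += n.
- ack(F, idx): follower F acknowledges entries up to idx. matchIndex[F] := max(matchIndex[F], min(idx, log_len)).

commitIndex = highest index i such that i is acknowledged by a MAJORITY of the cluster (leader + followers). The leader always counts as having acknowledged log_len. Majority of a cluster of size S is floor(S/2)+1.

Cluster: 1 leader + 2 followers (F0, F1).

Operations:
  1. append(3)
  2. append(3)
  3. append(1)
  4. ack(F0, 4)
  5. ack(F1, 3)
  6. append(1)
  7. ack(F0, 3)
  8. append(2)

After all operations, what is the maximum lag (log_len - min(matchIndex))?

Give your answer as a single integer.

Op 1: append 3 -> log_len=3
Op 2: append 3 -> log_len=6
Op 3: append 1 -> log_len=7
Op 4: F0 acks idx 4 -> match: F0=4 F1=0; commitIndex=4
Op 5: F1 acks idx 3 -> match: F0=4 F1=3; commitIndex=4
Op 6: append 1 -> log_len=8
Op 7: F0 acks idx 3 -> match: F0=4 F1=3; commitIndex=4
Op 8: append 2 -> log_len=10

Answer: 7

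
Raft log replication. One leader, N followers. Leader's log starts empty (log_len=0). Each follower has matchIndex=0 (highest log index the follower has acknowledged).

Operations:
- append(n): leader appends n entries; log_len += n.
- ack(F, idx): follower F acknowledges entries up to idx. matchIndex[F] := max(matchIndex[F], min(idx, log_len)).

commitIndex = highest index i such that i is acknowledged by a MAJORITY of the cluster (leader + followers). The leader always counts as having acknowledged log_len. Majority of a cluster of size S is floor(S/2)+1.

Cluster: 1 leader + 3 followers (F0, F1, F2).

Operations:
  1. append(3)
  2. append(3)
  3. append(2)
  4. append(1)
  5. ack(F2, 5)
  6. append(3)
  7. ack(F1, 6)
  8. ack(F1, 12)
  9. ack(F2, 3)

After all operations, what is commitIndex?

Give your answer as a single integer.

Answer: 5

Derivation:
Op 1: append 3 -> log_len=3
Op 2: append 3 -> log_len=6
Op 3: append 2 -> log_len=8
Op 4: append 1 -> log_len=9
Op 5: F2 acks idx 5 -> match: F0=0 F1=0 F2=5; commitIndex=0
Op 6: append 3 -> log_len=12
Op 7: F1 acks idx 6 -> match: F0=0 F1=6 F2=5; commitIndex=5
Op 8: F1 acks idx 12 -> match: F0=0 F1=12 F2=5; commitIndex=5
Op 9: F2 acks idx 3 -> match: F0=0 F1=12 F2=5; commitIndex=5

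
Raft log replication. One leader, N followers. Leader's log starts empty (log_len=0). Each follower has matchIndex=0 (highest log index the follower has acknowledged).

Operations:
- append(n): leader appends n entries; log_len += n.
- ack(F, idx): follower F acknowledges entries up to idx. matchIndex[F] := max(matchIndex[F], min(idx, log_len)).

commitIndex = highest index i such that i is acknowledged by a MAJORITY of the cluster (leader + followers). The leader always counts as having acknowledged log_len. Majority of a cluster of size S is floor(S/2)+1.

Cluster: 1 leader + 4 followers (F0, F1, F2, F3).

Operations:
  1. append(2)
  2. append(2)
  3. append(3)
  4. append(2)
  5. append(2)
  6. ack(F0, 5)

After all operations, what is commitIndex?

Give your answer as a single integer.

Answer: 0

Derivation:
Op 1: append 2 -> log_len=2
Op 2: append 2 -> log_len=4
Op 3: append 3 -> log_len=7
Op 4: append 2 -> log_len=9
Op 5: append 2 -> log_len=11
Op 6: F0 acks idx 5 -> match: F0=5 F1=0 F2=0 F3=0; commitIndex=0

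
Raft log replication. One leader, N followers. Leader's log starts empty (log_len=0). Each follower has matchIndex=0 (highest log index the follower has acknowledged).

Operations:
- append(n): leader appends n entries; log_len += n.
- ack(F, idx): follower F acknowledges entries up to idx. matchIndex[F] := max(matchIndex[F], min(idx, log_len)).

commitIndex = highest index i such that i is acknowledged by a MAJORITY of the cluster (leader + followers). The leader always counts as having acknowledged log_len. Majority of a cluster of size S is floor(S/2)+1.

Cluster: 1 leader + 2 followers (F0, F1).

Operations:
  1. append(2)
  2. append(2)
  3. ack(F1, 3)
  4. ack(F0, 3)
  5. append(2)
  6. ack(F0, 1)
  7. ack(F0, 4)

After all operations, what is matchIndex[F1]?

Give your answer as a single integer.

Op 1: append 2 -> log_len=2
Op 2: append 2 -> log_len=4
Op 3: F1 acks idx 3 -> match: F0=0 F1=3; commitIndex=3
Op 4: F0 acks idx 3 -> match: F0=3 F1=3; commitIndex=3
Op 5: append 2 -> log_len=6
Op 6: F0 acks idx 1 -> match: F0=3 F1=3; commitIndex=3
Op 7: F0 acks idx 4 -> match: F0=4 F1=3; commitIndex=4

Answer: 3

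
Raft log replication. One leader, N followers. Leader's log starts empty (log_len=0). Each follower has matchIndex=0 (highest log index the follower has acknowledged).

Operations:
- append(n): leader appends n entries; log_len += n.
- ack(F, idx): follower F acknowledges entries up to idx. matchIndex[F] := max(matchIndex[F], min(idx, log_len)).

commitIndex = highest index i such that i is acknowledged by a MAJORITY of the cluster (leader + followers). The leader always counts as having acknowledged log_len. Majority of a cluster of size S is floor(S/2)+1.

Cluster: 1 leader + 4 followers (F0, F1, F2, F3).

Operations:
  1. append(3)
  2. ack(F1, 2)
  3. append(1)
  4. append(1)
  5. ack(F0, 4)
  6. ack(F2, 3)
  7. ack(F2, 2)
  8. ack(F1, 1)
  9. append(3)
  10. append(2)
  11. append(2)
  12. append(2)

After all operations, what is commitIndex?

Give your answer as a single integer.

Op 1: append 3 -> log_len=3
Op 2: F1 acks idx 2 -> match: F0=0 F1=2 F2=0 F3=0; commitIndex=0
Op 3: append 1 -> log_len=4
Op 4: append 1 -> log_len=5
Op 5: F0 acks idx 4 -> match: F0=4 F1=2 F2=0 F3=0; commitIndex=2
Op 6: F2 acks idx 3 -> match: F0=4 F1=2 F2=3 F3=0; commitIndex=3
Op 7: F2 acks idx 2 -> match: F0=4 F1=2 F2=3 F3=0; commitIndex=3
Op 8: F1 acks idx 1 -> match: F0=4 F1=2 F2=3 F3=0; commitIndex=3
Op 9: append 3 -> log_len=8
Op 10: append 2 -> log_len=10
Op 11: append 2 -> log_len=12
Op 12: append 2 -> log_len=14

Answer: 3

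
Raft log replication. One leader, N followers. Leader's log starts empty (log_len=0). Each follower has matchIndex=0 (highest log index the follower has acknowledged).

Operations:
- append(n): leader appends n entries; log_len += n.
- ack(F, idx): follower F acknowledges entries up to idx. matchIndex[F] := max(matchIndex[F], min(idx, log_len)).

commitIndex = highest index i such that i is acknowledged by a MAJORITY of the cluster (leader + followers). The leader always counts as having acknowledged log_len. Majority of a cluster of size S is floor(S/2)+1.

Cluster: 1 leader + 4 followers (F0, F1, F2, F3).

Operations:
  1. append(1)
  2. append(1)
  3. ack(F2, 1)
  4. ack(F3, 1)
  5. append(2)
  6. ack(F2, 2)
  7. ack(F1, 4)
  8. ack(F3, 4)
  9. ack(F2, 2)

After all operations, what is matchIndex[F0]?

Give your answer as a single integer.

Answer: 0

Derivation:
Op 1: append 1 -> log_len=1
Op 2: append 1 -> log_len=2
Op 3: F2 acks idx 1 -> match: F0=0 F1=0 F2=1 F3=0; commitIndex=0
Op 4: F3 acks idx 1 -> match: F0=0 F1=0 F2=1 F3=1; commitIndex=1
Op 5: append 2 -> log_len=4
Op 6: F2 acks idx 2 -> match: F0=0 F1=0 F2=2 F3=1; commitIndex=1
Op 7: F1 acks idx 4 -> match: F0=0 F1=4 F2=2 F3=1; commitIndex=2
Op 8: F3 acks idx 4 -> match: F0=0 F1=4 F2=2 F3=4; commitIndex=4
Op 9: F2 acks idx 2 -> match: F0=0 F1=4 F2=2 F3=4; commitIndex=4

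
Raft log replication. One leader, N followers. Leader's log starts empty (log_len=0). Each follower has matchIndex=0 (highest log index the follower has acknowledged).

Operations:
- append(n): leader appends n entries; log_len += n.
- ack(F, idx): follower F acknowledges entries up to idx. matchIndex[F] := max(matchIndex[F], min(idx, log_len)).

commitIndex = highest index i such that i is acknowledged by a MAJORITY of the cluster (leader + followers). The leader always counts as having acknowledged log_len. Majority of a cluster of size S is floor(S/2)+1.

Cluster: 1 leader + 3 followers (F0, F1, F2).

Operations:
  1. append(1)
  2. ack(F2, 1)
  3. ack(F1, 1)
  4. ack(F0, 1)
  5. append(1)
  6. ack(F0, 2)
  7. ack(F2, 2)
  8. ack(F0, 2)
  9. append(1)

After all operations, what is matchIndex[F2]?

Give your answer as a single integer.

Answer: 2

Derivation:
Op 1: append 1 -> log_len=1
Op 2: F2 acks idx 1 -> match: F0=0 F1=0 F2=1; commitIndex=0
Op 3: F1 acks idx 1 -> match: F0=0 F1=1 F2=1; commitIndex=1
Op 4: F0 acks idx 1 -> match: F0=1 F1=1 F2=1; commitIndex=1
Op 5: append 1 -> log_len=2
Op 6: F0 acks idx 2 -> match: F0=2 F1=1 F2=1; commitIndex=1
Op 7: F2 acks idx 2 -> match: F0=2 F1=1 F2=2; commitIndex=2
Op 8: F0 acks idx 2 -> match: F0=2 F1=1 F2=2; commitIndex=2
Op 9: append 1 -> log_len=3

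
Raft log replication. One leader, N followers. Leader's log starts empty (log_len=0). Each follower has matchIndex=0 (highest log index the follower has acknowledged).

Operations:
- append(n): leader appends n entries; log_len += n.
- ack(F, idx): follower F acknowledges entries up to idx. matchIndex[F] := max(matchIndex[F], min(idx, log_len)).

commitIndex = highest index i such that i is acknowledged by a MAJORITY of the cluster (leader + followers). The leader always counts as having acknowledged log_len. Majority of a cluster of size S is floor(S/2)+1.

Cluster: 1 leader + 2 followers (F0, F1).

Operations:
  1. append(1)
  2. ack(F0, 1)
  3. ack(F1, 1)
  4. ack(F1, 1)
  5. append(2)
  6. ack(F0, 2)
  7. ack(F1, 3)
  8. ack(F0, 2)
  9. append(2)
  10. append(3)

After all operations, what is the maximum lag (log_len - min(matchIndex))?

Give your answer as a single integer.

Answer: 6

Derivation:
Op 1: append 1 -> log_len=1
Op 2: F0 acks idx 1 -> match: F0=1 F1=0; commitIndex=1
Op 3: F1 acks idx 1 -> match: F0=1 F1=1; commitIndex=1
Op 4: F1 acks idx 1 -> match: F0=1 F1=1; commitIndex=1
Op 5: append 2 -> log_len=3
Op 6: F0 acks idx 2 -> match: F0=2 F1=1; commitIndex=2
Op 7: F1 acks idx 3 -> match: F0=2 F1=3; commitIndex=3
Op 8: F0 acks idx 2 -> match: F0=2 F1=3; commitIndex=3
Op 9: append 2 -> log_len=5
Op 10: append 3 -> log_len=8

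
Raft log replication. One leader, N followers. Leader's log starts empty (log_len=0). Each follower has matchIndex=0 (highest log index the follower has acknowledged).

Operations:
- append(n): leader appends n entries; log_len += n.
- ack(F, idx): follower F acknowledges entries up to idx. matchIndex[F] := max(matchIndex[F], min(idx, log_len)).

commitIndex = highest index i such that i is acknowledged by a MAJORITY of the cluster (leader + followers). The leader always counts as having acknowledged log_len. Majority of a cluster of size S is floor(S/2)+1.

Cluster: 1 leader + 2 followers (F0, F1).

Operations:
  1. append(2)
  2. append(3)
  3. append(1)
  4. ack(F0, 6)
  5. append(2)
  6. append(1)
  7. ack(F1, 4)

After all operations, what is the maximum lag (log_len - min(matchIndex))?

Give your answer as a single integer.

Op 1: append 2 -> log_len=2
Op 2: append 3 -> log_len=5
Op 3: append 1 -> log_len=6
Op 4: F0 acks idx 6 -> match: F0=6 F1=0; commitIndex=6
Op 5: append 2 -> log_len=8
Op 6: append 1 -> log_len=9
Op 7: F1 acks idx 4 -> match: F0=6 F1=4; commitIndex=6

Answer: 5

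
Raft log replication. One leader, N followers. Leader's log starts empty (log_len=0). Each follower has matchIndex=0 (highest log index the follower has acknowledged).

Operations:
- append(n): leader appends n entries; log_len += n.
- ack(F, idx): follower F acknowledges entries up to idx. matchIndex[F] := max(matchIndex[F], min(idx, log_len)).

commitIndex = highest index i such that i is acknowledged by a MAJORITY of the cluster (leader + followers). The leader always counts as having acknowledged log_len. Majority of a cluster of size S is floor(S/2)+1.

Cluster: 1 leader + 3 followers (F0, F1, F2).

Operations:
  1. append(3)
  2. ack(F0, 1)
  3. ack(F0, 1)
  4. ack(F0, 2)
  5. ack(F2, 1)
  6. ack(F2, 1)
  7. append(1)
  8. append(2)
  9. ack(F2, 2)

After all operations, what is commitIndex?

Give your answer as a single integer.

Op 1: append 3 -> log_len=3
Op 2: F0 acks idx 1 -> match: F0=1 F1=0 F2=0; commitIndex=0
Op 3: F0 acks idx 1 -> match: F0=1 F1=0 F2=0; commitIndex=0
Op 4: F0 acks idx 2 -> match: F0=2 F1=0 F2=0; commitIndex=0
Op 5: F2 acks idx 1 -> match: F0=2 F1=0 F2=1; commitIndex=1
Op 6: F2 acks idx 1 -> match: F0=2 F1=0 F2=1; commitIndex=1
Op 7: append 1 -> log_len=4
Op 8: append 2 -> log_len=6
Op 9: F2 acks idx 2 -> match: F0=2 F1=0 F2=2; commitIndex=2

Answer: 2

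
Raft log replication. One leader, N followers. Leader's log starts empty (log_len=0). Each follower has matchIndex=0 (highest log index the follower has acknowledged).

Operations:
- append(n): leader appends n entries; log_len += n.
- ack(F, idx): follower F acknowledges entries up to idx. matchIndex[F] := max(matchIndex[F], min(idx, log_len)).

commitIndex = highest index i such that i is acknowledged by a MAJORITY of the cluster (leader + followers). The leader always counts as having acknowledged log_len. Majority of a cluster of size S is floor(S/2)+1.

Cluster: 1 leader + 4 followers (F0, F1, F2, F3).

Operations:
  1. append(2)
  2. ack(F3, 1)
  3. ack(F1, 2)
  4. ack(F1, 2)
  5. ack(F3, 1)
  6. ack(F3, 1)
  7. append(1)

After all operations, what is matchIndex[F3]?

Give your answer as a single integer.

Op 1: append 2 -> log_len=2
Op 2: F3 acks idx 1 -> match: F0=0 F1=0 F2=0 F3=1; commitIndex=0
Op 3: F1 acks idx 2 -> match: F0=0 F1=2 F2=0 F3=1; commitIndex=1
Op 4: F1 acks idx 2 -> match: F0=0 F1=2 F2=0 F3=1; commitIndex=1
Op 5: F3 acks idx 1 -> match: F0=0 F1=2 F2=0 F3=1; commitIndex=1
Op 6: F3 acks idx 1 -> match: F0=0 F1=2 F2=0 F3=1; commitIndex=1
Op 7: append 1 -> log_len=3

Answer: 1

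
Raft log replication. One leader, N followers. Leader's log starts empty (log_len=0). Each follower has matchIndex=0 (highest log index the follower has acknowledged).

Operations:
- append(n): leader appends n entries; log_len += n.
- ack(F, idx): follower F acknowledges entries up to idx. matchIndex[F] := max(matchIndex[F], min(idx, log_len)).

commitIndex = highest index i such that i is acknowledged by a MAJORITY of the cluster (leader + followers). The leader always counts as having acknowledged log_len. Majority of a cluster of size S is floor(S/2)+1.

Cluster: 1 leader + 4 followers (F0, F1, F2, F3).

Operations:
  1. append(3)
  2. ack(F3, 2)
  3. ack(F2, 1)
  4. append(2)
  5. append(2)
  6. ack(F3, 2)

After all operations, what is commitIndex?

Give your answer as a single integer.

Answer: 1

Derivation:
Op 1: append 3 -> log_len=3
Op 2: F3 acks idx 2 -> match: F0=0 F1=0 F2=0 F3=2; commitIndex=0
Op 3: F2 acks idx 1 -> match: F0=0 F1=0 F2=1 F3=2; commitIndex=1
Op 4: append 2 -> log_len=5
Op 5: append 2 -> log_len=7
Op 6: F3 acks idx 2 -> match: F0=0 F1=0 F2=1 F3=2; commitIndex=1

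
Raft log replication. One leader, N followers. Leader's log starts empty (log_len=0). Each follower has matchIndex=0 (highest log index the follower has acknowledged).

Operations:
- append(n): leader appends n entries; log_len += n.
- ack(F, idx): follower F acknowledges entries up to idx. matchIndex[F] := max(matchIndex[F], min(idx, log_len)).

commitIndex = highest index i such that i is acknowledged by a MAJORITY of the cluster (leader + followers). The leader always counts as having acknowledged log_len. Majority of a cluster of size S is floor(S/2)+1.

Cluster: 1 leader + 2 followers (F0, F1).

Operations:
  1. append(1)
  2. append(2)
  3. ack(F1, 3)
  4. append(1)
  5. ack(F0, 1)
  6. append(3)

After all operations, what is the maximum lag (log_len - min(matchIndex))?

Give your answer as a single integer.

Op 1: append 1 -> log_len=1
Op 2: append 2 -> log_len=3
Op 3: F1 acks idx 3 -> match: F0=0 F1=3; commitIndex=3
Op 4: append 1 -> log_len=4
Op 5: F0 acks idx 1 -> match: F0=1 F1=3; commitIndex=3
Op 6: append 3 -> log_len=7

Answer: 6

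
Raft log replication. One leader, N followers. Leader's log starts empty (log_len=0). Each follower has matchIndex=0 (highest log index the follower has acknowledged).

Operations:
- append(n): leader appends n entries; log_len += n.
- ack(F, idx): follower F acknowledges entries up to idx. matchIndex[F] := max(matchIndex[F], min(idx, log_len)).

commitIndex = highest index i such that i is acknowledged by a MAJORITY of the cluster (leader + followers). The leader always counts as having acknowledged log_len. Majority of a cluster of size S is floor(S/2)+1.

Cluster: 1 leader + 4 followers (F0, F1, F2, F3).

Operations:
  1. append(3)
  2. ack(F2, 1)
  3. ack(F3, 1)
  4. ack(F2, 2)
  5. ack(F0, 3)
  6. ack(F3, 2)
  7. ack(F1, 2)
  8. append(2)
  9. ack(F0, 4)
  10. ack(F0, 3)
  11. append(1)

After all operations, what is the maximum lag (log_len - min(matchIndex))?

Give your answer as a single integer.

Op 1: append 3 -> log_len=3
Op 2: F2 acks idx 1 -> match: F0=0 F1=0 F2=1 F3=0; commitIndex=0
Op 3: F3 acks idx 1 -> match: F0=0 F1=0 F2=1 F3=1; commitIndex=1
Op 4: F2 acks idx 2 -> match: F0=0 F1=0 F2=2 F3=1; commitIndex=1
Op 5: F0 acks idx 3 -> match: F0=3 F1=0 F2=2 F3=1; commitIndex=2
Op 6: F3 acks idx 2 -> match: F0=3 F1=0 F2=2 F3=2; commitIndex=2
Op 7: F1 acks idx 2 -> match: F0=3 F1=2 F2=2 F3=2; commitIndex=2
Op 8: append 2 -> log_len=5
Op 9: F0 acks idx 4 -> match: F0=4 F1=2 F2=2 F3=2; commitIndex=2
Op 10: F0 acks idx 3 -> match: F0=4 F1=2 F2=2 F3=2; commitIndex=2
Op 11: append 1 -> log_len=6

Answer: 4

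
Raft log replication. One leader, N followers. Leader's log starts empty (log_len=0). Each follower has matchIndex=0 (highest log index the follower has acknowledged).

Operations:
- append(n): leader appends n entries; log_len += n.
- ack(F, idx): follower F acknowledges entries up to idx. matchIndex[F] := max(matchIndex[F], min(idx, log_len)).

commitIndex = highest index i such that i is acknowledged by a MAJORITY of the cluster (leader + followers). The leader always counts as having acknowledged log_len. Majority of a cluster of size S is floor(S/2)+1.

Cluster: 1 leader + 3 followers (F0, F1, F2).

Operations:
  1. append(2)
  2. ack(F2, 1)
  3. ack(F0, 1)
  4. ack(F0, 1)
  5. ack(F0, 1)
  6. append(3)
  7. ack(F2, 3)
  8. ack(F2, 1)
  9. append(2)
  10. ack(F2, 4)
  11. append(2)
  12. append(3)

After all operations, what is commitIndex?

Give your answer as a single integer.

Answer: 1

Derivation:
Op 1: append 2 -> log_len=2
Op 2: F2 acks idx 1 -> match: F0=0 F1=0 F2=1; commitIndex=0
Op 3: F0 acks idx 1 -> match: F0=1 F1=0 F2=1; commitIndex=1
Op 4: F0 acks idx 1 -> match: F0=1 F1=0 F2=1; commitIndex=1
Op 5: F0 acks idx 1 -> match: F0=1 F1=0 F2=1; commitIndex=1
Op 6: append 3 -> log_len=5
Op 7: F2 acks idx 3 -> match: F0=1 F1=0 F2=3; commitIndex=1
Op 8: F2 acks idx 1 -> match: F0=1 F1=0 F2=3; commitIndex=1
Op 9: append 2 -> log_len=7
Op 10: F2 acks idx 4 -> match: F0=1 F1=0 F2=4; commitIndex=1
Op 11: append 2 -> log_len=9
Op 12: append 3 -> log_len=12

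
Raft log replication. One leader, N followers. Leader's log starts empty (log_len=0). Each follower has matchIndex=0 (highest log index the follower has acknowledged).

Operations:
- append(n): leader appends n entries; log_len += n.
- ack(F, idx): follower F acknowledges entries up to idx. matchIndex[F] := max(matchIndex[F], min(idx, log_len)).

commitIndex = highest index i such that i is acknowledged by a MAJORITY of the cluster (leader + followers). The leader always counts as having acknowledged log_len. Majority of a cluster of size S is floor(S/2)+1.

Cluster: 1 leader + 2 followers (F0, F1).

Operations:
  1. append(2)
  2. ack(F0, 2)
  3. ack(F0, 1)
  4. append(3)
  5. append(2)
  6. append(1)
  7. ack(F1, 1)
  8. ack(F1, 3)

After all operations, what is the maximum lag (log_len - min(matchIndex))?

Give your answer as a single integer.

Op 1: append 2 -> log_len=2
Op 2: F0 acks idx 2 -> match: F0=2 F1=0; commitIndex=2
Op 3: F0 acks idx 1 -> match: F0=2 F1=0; commitIndex=2
Op 4: append 3 -> log_len=5
Op 5: append 2 -> log_len=7
Op 6: append 1 -> log_len=8
Op 7: F1 acks idx 1 -> match: F0=2 F1=1; commitIndex=2
Op 8: F1 acks idx 3 -> match: F0=2 F1=3; commitIndex=3

Answer: 6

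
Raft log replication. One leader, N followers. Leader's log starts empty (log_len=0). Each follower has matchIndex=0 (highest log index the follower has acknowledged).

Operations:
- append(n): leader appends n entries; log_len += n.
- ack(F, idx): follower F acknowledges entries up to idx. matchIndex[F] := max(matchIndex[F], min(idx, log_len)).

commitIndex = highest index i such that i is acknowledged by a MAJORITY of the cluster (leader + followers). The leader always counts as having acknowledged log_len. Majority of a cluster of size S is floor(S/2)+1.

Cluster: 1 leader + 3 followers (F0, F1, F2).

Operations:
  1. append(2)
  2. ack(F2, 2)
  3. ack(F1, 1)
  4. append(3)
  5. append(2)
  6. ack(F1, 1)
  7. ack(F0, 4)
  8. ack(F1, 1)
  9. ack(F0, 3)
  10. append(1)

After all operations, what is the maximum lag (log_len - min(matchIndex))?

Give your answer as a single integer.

Op 1: append 2 -> log_len=2
Op 2: F2 acks idx 2 -> match: F0=0 F1=0 F2=2; commitIndex=0
Op 3: F1 acks idx 1 -> match: F0=0 F1=1 F2=2; commitIndex=1
Op 4: append 3 -> log_len=5
Op 5: append 2 -> log_len=7
Op 6: F1 acks idx 1 -> match: F0=0 F1=1 F2=2; commitIndex=1
Op 7: F0 acks idx 4 -> match: F0=4 F1=1 F2=2; commitIndex=2
Op 8: F1 acks idx 1 -> match: F0=4 F1=1 F2=2; commitIndex=2
Op 9: F0 acks idx 3 -> match: F0=4 F1=1 F2=2; commitIndex=2
Op 10: append 1 -> log_len=8

Answer: 7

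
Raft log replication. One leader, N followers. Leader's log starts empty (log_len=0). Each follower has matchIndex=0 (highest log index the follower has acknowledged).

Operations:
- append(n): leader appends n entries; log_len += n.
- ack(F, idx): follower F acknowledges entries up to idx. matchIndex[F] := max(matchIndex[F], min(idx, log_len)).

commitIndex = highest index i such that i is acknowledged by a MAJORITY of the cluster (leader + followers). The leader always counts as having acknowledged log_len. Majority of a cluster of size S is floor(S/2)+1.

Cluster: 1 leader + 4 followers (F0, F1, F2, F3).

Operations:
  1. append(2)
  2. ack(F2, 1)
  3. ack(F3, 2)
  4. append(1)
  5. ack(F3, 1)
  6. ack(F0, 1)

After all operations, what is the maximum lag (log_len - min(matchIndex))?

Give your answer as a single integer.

Answer: 3

Derivation:
Op 1: append 2 -> log_len=2
Op 2: F2 acks idx 1 -> match: F0=0 F1=0 F2=1 F3=0; commitIndex=0
Op 3: F3 acks idx 2 -> match: F0=0 F1=0 F2=1 F3=2; commitIndex=1
Op 4: append 1 -> log_len=3
Op 5: F3 acks idx 1 -> match: F0=0 F1=0 F2=1 F3=2; commitIndex=1
Op 6: F0 acks idx 1 -> match: F0=1 F1=0 F2=1 F3=2; commitIndex=1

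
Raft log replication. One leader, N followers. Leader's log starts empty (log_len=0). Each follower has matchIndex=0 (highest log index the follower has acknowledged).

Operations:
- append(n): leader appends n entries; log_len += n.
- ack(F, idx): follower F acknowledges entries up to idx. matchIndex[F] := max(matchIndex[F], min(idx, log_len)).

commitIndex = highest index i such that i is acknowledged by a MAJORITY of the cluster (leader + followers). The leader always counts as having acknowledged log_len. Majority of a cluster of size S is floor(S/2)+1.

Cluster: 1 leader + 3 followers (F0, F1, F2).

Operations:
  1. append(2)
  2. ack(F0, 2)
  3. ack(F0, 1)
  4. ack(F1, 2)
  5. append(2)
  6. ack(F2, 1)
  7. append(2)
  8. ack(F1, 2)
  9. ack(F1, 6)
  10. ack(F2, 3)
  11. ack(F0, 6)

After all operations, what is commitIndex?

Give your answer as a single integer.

Answer: 6

Derivation:
Op 1: append 2 -> log_len=2
Op 2: F0 acks idx 2 -> match: F0=2 F1=0 F2=0; commitIndex=0
Op 3: F0 acks idx 1 -> match: F0=2 F1=0 F2=0; commitIndex=0
Op 4: F1 acks idx 2 -> match: F0=2 F1=2 F2=0; commitIndex=2
Op 5: append 2 -> log_len=4
Op 6: F2 acks idx 1 -> match: F0=2 F1=2 F2=1; commitIndex=2
Op 7: append 2 -> log_len=6
Op 8: F1 acks idx 2 -> match: F0=2 F1=2 F2=1; commitIndex=2
Op 9: F1 acks idx 6 -> match: F0=2 F1=6 F2=1; commitIndex=2
Op 10: F2 acks idx 3 -> match: F0=2 F1=6 F2=3; commitIndex=3
Op 11: F0 acks idx 6 -> match: F0=6 F1=6 F2=3; commitIndex=6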